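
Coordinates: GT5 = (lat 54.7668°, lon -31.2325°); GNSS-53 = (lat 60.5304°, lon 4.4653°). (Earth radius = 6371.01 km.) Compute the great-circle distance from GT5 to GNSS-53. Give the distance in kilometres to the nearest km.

2188 km

Δφ = 5.7636°,  Δλ = 35.6978°
a = sin²(Δφ/2) + cos φ₁ cos φ₂ sin²(Δλ/2) = 0.029191
c = 2·arcsin(√a) = 0.343394 rad = 19.6750°
d = R·c = 6371.01 × 0.343394 = 2187.8 km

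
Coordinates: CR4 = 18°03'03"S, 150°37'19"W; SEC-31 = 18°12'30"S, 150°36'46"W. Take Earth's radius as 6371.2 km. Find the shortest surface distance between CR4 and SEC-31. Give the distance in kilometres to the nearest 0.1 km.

CR4: φ = -18.05083°, λ = -150.62194°
SEC-31: φ = -18.20833°, λ = -150.61278°
Δφ = -0.1575°,  Δλ = 0.0092°
a = sin²(Δφ/2) + cos φ₁ cos φ₂ sin²(Δλ/2) = 0.000002
c = 2·arcsin(√a) = 0.002753 rad = 0.1577°
d = R·c = 6371.2 × 0.002753 = 17.5 km

17.5 km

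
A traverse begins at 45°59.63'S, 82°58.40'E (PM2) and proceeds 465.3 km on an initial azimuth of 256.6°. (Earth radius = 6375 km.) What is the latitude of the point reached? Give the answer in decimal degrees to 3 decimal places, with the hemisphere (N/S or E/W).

46.810°S

PM2: φ = -45.99383°, λ = +82.97333°
δ = d/R = 465.3/6375 = 0.072988 rad
φ₂ = arcsin(sin φ₁ cos δ + cos φ₁ sin δ cos θ)
   = arcsin(-0.71927·0.99734 + 0.69474·0.07292·-0.23175) = -46.81024°
λ₂ = λ₁ + atan2(sin θ sin δ cos φ₁, cos δ − sin φ₁ sin φ₂) = 77.02408°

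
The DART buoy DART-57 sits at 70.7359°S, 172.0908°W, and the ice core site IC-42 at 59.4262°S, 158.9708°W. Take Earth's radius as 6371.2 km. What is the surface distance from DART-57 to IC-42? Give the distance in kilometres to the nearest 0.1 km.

1392.8 km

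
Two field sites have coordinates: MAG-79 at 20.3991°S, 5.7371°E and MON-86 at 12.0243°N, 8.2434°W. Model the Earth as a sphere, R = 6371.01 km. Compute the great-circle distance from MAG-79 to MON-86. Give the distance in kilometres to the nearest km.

Δφ = 32.4234°,  Δλ = -13.9805°
a = sin²(Δφ/2) + cos φ₁ cos φ₂ sin²(Δλ/2) = 0.091523
c = 2·arcsin(√a) = 0.614687 rad = 35.2190°
d = R·c = 6371.01 × 0.614687 = 3916.2 km

3916 km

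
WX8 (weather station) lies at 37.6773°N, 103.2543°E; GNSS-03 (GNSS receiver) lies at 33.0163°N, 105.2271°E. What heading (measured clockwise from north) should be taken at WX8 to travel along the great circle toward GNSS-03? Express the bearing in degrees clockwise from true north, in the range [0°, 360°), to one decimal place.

160.4°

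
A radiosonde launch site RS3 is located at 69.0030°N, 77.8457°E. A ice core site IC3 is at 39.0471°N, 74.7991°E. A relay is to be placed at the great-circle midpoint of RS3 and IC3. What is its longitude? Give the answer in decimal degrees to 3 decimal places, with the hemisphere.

75.761°E

Bx = cos φ₂ cos Δλ = 0.775531,  By = cos φ₂ sin Δλ = -0.041276
φₘ = atan2(sin φ₁ + sin φ₂, √((cos φ₁ + Bx)² + By²)) = 54.03337°
λₘ = λ₁ + atan2(By, cos φ₁ + Bx) = 75.76084°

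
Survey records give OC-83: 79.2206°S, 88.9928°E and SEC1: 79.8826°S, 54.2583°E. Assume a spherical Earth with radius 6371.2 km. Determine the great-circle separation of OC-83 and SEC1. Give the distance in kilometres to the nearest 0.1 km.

693.7 km

Δφ = -0.6620°,  Δλ = -34.7345°
a = sin²(Δφ/2) + cos φ₁ cos φ₂ sin²(Δλ/2) = 0.002961
c = 2·arcsin(√a) = 0.108878 rad = 6.2383°
d = R·c = 6371.2 × 0.108878 = 693.7 km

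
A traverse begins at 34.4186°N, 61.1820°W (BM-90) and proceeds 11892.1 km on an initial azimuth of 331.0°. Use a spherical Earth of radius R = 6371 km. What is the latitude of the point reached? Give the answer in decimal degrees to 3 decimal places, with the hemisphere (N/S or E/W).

31.695°N

δ = d/R = 11892.1/6371 = 1.866599 rad
φ₂ = arcsin(sin φ₁ cos δ + cos φ₁ sin δ cos θ)
   = arcsin(0.56523·-0.29151 + 0.82493·0.95657·0.87462) = 31.69478°
λ₂ = λ₁ + atan2(sin θ sin δ cos φ₁, cos δ − sin φ₁ sin φ₂) = 151.84552°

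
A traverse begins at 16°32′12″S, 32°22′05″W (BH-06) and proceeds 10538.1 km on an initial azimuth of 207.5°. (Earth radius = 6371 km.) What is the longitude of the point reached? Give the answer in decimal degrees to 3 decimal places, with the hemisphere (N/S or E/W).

158.124°W

BH-06: φ = -16.53667°, λ = -32.36806°
δ = d/R = 10538.1/6371 = 1.654073 rad
φ₂ = arcsin(sin φ₁ cos δ + cos φ₁ sin δ cos θ)
   = arcsin(-0.28463·-0.08318 + 0.95864·0.99653·-0.88701) = -55.45688°
λ₂ = λ₁ + atan2(sin θ sin δ cos φ₁, cos δ − sin φ₁ sin φ₂) = -158.12417°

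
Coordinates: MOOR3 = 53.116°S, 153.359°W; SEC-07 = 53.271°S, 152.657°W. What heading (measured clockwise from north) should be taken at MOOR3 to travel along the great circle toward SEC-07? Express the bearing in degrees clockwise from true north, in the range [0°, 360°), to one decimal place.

Δλ = 0.7020°
y = sin Δλ · cos φ₂ = 0.007327
x = cos φ₁ sin φ₂ − sin φ₁ cos φ₂ cos Δλ = -0.002741
θ = atan2(y, x) = 110.5117° → 110.5117° (mod 360°)

110.5°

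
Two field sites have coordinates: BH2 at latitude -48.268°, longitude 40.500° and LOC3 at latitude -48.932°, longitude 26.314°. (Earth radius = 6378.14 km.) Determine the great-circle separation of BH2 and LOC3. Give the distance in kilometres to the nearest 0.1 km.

1045.4 km

Δφ = -0.6640°,  Δλ = -14.1860°
a = sin²(Δφ/2) + cos φ₁ cos φ₂ sin²(Δλ/2) = 0.006701
c = 2·arcsin(√a) = 0.163906 rad = 9.3911°
d = R·c = 6378.14 × 0.163906 = 1045.4 km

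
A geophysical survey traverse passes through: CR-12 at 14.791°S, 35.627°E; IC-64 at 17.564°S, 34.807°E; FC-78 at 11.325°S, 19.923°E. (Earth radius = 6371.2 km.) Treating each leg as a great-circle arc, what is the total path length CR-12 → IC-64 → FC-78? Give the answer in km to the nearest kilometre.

2066 km

CR-12→IC-64: c = 0.050311 rad, d = 320.54 km
IC-64→FC-78: c = 0.273942 rad, d = 1745.34 km
Total = 320.54 + 1745.34 = 2065.88 km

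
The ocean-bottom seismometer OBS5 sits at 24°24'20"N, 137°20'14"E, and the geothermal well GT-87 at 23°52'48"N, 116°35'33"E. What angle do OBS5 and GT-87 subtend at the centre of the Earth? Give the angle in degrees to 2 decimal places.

OBS5: φ = +24.40556°, λ = +137.33722°
GT-87: φ = +23.88000°, λ = +116.59250°
Δφ = -0.5256°,  Δλ = -20.7447°
a = sin²(Δφ/2) + cos φ₁ cos φ₂ sin²(Δλ/2) = 0.027014
c = 2·arcsin(√a) = 0.330214 rad = 18.9199°

18.92°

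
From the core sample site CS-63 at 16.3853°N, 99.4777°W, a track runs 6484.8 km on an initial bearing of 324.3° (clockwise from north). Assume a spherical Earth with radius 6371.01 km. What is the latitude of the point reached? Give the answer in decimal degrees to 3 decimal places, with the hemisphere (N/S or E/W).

δ = d/R = 6484.8/6371.01 = 1.017861 rad
φ₂ = arcsin(sin φ₁ cos δ + cos φ₁ sin δ cos θ)
   = arcsin(0.28210·0.52519 + 0.95939·0.85099·0.81208) = 54.20924°
λ₂ = λ₁ + atan2(sin θ sin δ cos φ₁, cos δ − sin φ₁ sin φ₂) = -157.59330°

54.209°N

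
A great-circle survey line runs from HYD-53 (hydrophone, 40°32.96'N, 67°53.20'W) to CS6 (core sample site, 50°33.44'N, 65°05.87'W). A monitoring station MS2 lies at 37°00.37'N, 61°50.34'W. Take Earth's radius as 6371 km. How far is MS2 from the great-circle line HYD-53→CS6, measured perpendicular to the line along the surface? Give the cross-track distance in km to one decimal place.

594.2 km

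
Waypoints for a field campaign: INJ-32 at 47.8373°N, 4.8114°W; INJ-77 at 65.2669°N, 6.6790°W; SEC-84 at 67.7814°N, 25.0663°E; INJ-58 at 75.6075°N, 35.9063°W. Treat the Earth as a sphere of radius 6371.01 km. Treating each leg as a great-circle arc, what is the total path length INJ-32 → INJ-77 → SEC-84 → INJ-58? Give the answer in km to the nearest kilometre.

INJ-32→INJ-77: c = 0.304702 rad, d = 1941.26 km
INJ-77→SEC-84: c = 0.222413 rad, d = 1417.00 km
SEC-84→INJ-58: c = 0.341356 rad, d = 2174.79 km
Total = 1941.26 + 1417.00 + 2174.79 = 5533.04 km

5533 km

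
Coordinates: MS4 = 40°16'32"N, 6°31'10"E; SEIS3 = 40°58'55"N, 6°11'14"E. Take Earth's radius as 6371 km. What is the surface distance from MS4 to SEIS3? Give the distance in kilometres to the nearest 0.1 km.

MS4: φ = +40.27556°, λ = +6.51944°
SEIS3: φ = +40.98194°, λ = +6.18722°
Δφ = 0.7064°,  Δλ = -0.3322°
a = sin²(Δφ/2) + cos φ₁ cos φ₂ sin²(Δλ/2) = 0.000043
c = 2·arcsin(√a) = 0.013091 rad = 0.7500°
d = R·c = 6371 × 0.013091 = 83.4 km

83.4 km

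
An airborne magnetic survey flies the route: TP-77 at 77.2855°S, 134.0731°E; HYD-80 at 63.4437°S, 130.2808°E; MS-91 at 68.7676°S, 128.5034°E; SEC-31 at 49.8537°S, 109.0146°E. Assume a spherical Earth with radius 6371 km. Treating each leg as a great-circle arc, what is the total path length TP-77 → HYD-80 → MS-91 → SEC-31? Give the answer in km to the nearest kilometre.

TP-77→HYD-80: c = 0.242484 rad, d = 1544.87 km
HYD-80→MS-91: c = 0.093755 rad, d = 597.32 km
MS-91→SEC-31: c = 0.369165 rad, d = 2351.95 km
Total = 1544.87 + 597.32 + 2351.95 = 4494.13 km

4494 km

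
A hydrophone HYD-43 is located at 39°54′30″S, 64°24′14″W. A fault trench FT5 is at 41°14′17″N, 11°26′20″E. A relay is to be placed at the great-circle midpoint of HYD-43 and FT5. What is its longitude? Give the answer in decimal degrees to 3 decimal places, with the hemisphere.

26.926°W

HYD-43: φ = -39.90833°, λ = -64.40389°
FT5: φ = +41.23806°, λ = +11.43889°
Bx = cos φ₂ cos Δλ = 0.183921,  By = cos φ₂ sin Δλ = 0.729138
φₘ = atan2(sin φ₁ + sin φ₂, √((cos φ₁ + Bx)² + By²)) = 0.84277°
λₘ = λ₁ + atan2(By, cos φ₁ + Bx) = -26.92605°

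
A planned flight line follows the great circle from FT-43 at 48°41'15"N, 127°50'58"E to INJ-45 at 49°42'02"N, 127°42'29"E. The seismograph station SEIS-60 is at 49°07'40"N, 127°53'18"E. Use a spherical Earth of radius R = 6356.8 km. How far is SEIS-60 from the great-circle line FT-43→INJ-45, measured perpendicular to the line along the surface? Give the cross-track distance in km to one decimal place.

7.2 km

FT-43: φ = +48.68750°, λ = +127.84944°
INJ-45: φ = +49.70056°, λ = +127.70806°
SEIS-60: φ = +49.12778°, λ = +127.88833°
δ₁₃ = central angle FT-43→SEIS-60 = 0.007697 rad  (haversine)
θ₁₃ = bearing FT-43→SEIS-60 = 3.308°,  θ₁₂ = bearing FT-43→INJ-45 = 354.842°
dₓₜ = R·arcsin(sin δ₁₃ · sin(θ₁₃ − θ₁₂)) = 6356.8·arcsin(0.00770·sin(-351.534°)) = 7.203 km
|dₓₜ| = 7.203 km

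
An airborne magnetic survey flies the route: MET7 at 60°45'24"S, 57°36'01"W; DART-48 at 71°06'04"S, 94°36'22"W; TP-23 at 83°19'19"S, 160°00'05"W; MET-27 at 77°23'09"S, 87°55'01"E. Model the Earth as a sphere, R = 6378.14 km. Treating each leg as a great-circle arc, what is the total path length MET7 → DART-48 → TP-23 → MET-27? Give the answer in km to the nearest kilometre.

MET7: φ = -60.75667°, λ = -57.60028°
DART-48: φ = -71.10111°, λ = -94.60611°
TP-23: φ = -83.32194°, λ = -160.00139°
MET-27: φ = -77.38583°, λ = +87.91694°
MET7→DART-48: c = 0.311502 rad, d = 1986.80 km
DART-48→TP-23: c = 0.299937 rad, d = 1913.04 km
TP-23→MET-27: c = 0.284882 rad, d = 1817.02 km
Total = 1986.80 + 1913.04 + 1817.02 = 5716.86 km

5717 km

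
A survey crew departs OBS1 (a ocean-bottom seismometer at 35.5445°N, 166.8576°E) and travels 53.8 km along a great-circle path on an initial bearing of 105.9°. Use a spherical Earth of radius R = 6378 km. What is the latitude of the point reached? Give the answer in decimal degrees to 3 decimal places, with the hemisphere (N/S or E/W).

35.411°N

δ = d/R = 53.8/6378 = 0.008435 rad
φ₂ = arcsin(sin φ₁ cos δ + cos φ₁ sin δ cos θ)
   = arcsin(0.58134·0.99996 + 0.81366·0.00844·-0.27396) = 35.41075°
λ₂ = λ₁ + atan2(sin θ sin δ cos φ₁, cos δ − sin φ₁ sin φ₂) = 167.42791°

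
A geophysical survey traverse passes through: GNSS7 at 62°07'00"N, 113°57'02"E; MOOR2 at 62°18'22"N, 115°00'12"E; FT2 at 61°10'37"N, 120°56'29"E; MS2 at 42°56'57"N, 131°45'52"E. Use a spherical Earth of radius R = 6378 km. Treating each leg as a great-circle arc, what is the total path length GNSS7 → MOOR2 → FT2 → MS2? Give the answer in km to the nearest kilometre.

2549 km

GNSS7: φ = +62.11667°, λ = +113.95056°
MOOR2: φ = +62.30611°, λ = +115.00333°
FT2: φ = +61.17694°, λ = +120.94139°
MS2: φ = +42.94917°, λ = +131.76444°
GNSS7→MOOR2: c = 0.009182 rad, d = 58.56 km
MOOR2→FT2: c = 0.052853 rad, d = 337.10 km
FT2→MS2: c = 0.337627 rad, d = 2153.39 km
Total = 58.56 + 337.10 + 2153.39 = 2549.05 km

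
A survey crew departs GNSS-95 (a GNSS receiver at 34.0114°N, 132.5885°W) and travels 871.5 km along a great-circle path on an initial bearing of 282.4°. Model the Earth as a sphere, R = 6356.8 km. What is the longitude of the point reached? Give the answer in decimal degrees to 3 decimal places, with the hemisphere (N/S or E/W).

δ = d/R = 871.5/6356.8 = 0.137097 rad
φ₂ = arcsin(sin φ₁ cos δ + cos φ₁ sin δ cos θ)
   = arcsin(0.55936·0.99062 + 0.82893·0.13667·0.21474) = 35.34063°
λ₂ = λ₁ + atan2(sin θ sin δ cos φ₁, cos δ − sin φ₁ sin φ₂) = -142.00634°

142.006°W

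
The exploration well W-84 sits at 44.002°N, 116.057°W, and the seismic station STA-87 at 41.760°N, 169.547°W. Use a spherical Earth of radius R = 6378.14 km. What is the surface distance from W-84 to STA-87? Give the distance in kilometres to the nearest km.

Δφ = -2.2420°,  Δλ = -53.4900°
a = sin²(Δφ/2) + cos φ₁ cos φ₂ sin²(Δλ/2) = 0.109047
c = 2·arcsin(√a) = 0.673080 rad = 38.5647°
d = R·c = 6378.14 × 0.673080 = 4293.0 km

4293 km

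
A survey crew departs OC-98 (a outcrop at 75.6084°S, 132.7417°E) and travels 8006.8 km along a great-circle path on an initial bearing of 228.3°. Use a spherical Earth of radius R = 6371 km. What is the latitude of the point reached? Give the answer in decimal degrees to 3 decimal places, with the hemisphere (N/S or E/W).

δ = d/R = 8006.8/6371 = 1.256757 rad
φ₂ = arcsin(sin φ₁ cos δ + cos φ₁ sin δ cos θ)
   = arcsin(-0.96862·0.30890 + 0.24855·0.95109·-0.66523) = -27.15921°
λ₂ = λ₁ + atan2(sin θ sin δ cos φ₁, cos δ − sin φ₁ sin φ₂) = 5.69289°

27.159°S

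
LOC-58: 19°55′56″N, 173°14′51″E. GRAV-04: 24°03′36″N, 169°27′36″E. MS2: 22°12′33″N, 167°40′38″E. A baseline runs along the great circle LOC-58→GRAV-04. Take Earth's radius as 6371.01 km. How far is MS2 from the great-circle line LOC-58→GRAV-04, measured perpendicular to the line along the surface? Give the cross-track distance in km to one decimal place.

272.9 km

LOC-58: φ = +19.93222°, λ = +173.24750°
GRAV-04: φ = +24.06000°, λ = +169.46000°
MS2: φ = +22.20917°, λ = +167.67722°
δ₁₃ = central angle LOC-58→MS2 = 0.099030 rad  (haversine)
θ₁₃ = bearing LOC-58→MS2 = 294.640°,  θ₁₂ = bearing LOC-58→GRAV-04 = 320.303°
dₓₜ = R·arcsin(sin δ₁₃ · sin(θ₁₃ − θ₁₂)) = 6371.01·arcsin(0.09887·sin(-25.663°)) = -272.873 km
|dₓₜ| = 272.873 km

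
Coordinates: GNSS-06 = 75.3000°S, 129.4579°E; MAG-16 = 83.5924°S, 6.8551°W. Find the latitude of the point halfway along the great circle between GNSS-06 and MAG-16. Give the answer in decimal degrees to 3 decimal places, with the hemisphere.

84.482°S

Bx = cos φ₂ cos Δλ = -0.080701,  By = cos φ₂ sin Δλ = -0.077085
φₘ = atan2(sin φ₁ + sin φ₂, √((cos φ₁ + Bx)² + By²)) = -84.48195°
λₘ = λ₁ + atan2(By, cos φ₁ + Bx) = 105.44827°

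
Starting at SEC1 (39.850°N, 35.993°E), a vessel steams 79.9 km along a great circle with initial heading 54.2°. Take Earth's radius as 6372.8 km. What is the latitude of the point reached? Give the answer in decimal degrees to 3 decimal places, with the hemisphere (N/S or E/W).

δ = d/R = 79.9/6372.8 = 0.012538 rad
φ₂ = arcsin(sin φ₁ cos δ + cos φ₁ sin δ cos θ)
   = arcsin(0.64078·0.99992 + 0.76772·0.01254·0.58496) = 40.26771°
λ₂ = λ₁ + atan2(sin θ sin δ cos φ₁, cos δ − sin φ₁ sin φ₂) = 36.75658°

40.268°N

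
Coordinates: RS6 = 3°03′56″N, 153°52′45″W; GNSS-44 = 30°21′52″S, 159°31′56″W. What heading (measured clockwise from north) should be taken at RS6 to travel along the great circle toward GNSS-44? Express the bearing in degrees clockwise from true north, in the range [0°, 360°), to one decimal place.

RS6: φ = +3.06556°, λ = -153.87917°
GNSS-44: φ = -30.36444°, λ = -159.53222°
Δλ = -5.6531°
y = sin Δλ · cos φ₂ = -0.084992
x = cos φ₁ sin φ₂ − sin φ₁ cos φ₂ cos Δλ = -0.550693
θ = atan2(y, x) = -171.2264° → 188.7736° (mod 360°)

188.8°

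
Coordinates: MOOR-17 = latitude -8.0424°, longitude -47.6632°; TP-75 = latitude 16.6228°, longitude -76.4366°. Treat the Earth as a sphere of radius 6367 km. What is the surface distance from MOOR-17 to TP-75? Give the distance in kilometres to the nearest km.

4185 km

Δφ = 24.6652°,  Δλ = -28.7734°
a = sin²(Δφ/2) + cos φ₁ cos φ₂ sin²(Δλ/2) = 0.104192
c = 2·arcsin(√a) = 0.657348 rad = 37.6633°
d = R·c = 6367 × 0.657348 = 4185.3 km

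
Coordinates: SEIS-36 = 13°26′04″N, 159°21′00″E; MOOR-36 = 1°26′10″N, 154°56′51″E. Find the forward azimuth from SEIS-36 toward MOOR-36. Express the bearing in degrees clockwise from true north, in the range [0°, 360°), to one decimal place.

200.3°

SEIS-36: φ = +13.43444°, λ = +159.35000°
MOOR-36: φ = +1.43611°, λ = +154.94750°
Δλ = -4.4025°
y = sin Δλ · cos φ₂ = -0.076738
x = cos φ₁ sin φ₂ − sin φ₁ cos φ₂ cos Δλ = -0.207198
θ = atan2(y, x) = -159.6772° → 200.3228° (mod 360°)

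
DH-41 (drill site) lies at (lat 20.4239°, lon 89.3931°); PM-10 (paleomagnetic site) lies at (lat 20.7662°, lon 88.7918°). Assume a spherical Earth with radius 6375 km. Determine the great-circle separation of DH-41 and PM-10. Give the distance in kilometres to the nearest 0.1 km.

73.3 km

Δφ = 0.3423°,  Δλ = -0.6013°
a = sin²(Δφ/2) + cos φ₁ cos φ₂ sin²(Δλ/2) = 0.000033
c = 2·arcsin(√a) = 0.011498 rad = 0.6588°
d = R·c = 6375 × 0.011498 = 73.3 km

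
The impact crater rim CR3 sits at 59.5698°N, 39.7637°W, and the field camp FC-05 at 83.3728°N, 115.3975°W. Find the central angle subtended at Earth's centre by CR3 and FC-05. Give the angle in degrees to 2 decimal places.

29.43°

Δφ = 23.8030°,  Δλ = -75.6338°
a = sin²(Δφ/2) + cos φ₁ cos φ₂ sin²(Δλ/2) = 0.064506
c = 2·arcsin(√a) = 0.513585 rad = 29.4263°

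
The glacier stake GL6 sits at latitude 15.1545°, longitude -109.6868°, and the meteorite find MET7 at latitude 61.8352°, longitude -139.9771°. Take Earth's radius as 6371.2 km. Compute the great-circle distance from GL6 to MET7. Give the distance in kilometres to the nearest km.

Δφ = 46.6807°,  Δλ = -30.2903°
a = sin²(Δφ/2) + cos φ₁ cos φ₂ sin²(Δλ/2) = 0.188067
c = 2·arcsin(√a) = 0.897117 rad = 51.4010°
d = R·c = 6371.2 × 0.897117 = 5715.7 km

5716 km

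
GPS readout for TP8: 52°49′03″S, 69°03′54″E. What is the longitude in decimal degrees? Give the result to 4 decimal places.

69° + 3′/60 + 54″/3600 = 69 + 0.05000 + 0.01500 = 69.0650°

69.0650°E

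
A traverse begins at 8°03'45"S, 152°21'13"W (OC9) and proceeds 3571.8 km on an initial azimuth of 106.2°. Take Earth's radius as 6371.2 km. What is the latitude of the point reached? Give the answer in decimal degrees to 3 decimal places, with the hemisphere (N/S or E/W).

OC9: φ = -8.06250°, λ = -152.35361°
δ = d/R = 3571.8/6371.2 = 0.560617 rad
φ₂ = arcsin(sin φ₁ cos δ + cos φ₁ sin δ cos θ)
   = arcsin(-0.14025·0.84693 + 0.99012·0.53171·-0.27899) = -15.40617°
λ₂ = λ₁ + atan2(sin θ sin δ cos φ₁, cos δ − sin φ₁ sin φ₂) = -120.37332°

15.406°S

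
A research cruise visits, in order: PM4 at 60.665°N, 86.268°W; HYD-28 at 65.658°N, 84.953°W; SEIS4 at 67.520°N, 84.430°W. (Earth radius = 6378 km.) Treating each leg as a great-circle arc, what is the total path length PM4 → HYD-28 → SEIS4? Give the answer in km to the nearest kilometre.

PM4→HYD-28: c = 0.087753 rad, d = 559.69 km
HYD-28→SEIS4: c = 0.032699 rad, d = 208.56 km
Total = 559.69 + 208.56 = 768.25 km

768 km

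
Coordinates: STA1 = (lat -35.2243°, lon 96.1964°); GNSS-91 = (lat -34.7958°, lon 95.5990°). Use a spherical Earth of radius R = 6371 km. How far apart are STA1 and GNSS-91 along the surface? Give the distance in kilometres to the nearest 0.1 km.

Δφ = 0.4285°,  Δλ = -0.5974°
a = sin²(Δφ/2) + cos φ₁ cos φ₂ sin²(Δλ/2) = 0.000032
c = 2·arcsin(√a) = 0.011352 rad = 0.6504°
d = R·c = 6371 × 0.011352 = 72.3 km

72.3 km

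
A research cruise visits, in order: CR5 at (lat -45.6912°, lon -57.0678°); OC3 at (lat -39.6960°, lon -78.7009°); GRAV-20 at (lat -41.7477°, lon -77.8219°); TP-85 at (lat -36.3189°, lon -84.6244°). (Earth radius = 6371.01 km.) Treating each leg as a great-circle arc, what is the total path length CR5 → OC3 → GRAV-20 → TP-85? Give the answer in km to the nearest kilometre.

2964 km

CR5→OC3: c = 0.295445 rad, d = 1882.28 km
OC3→GRAV-20: c = 0.037649 rad, d = 239.86 km
GRAV-20→TP-85: c = 0.132136 rad, d = 841.84 km
Total = 1882.28 + 239.86 + 841.84 = 2963.98 km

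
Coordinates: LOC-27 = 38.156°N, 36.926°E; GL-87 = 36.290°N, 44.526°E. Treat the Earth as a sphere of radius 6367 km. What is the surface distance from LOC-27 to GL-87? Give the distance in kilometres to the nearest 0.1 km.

Δφ = -1.8660°,  Δλ = 7.6000°
a = sin²(Δφ/2) + cos φ₁ cos φ₂ sin²(Δλ/2) = 0.003049
c = 2·arcsin(√a) = 0.110491 rad = 6.3307°
d = R·c = 6367 × 0.110491 = 703.5 km

703.5 km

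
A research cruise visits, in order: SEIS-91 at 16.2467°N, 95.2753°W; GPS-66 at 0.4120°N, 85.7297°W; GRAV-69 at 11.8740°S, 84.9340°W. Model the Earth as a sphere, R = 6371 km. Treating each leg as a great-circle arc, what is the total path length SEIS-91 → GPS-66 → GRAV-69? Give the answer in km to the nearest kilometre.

SEIS-91→GPS-66: c = 0.321508 rad, d = 2048.32 km
GPS-66→GRAV-69: c = 0.214874 rad, d = 1368.96 km
Total = 2048.32 + 1368.96 = 3417.29 km

3417 km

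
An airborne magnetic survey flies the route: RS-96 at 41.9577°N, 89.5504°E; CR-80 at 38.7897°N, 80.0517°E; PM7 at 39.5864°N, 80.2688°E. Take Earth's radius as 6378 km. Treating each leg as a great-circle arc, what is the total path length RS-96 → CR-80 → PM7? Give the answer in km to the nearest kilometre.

969 km

RS-96→CR-80: c = 0.137770 rad, d = 878.70 km
CR-80→PM7: c = 0.014212 rad, d = 90.64 km
Total = 878.70 + 90.64 = 969.34 km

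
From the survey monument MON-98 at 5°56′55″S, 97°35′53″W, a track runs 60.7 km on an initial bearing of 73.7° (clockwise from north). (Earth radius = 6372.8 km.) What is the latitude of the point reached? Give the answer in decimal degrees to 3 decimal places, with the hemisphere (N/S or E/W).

MON-98: φ = -5.94861°, λ = -97.59806°
δ = d/R = 60.7/6372.8 = 0.009525 rad
φ₂ = arcsin(sin φ₁ cos δ + cos φ₁ sin δ cos θ)
   = arcsin(-0.10364·0.99995 + 0.99462·0.00952·0.28067) = -5.79519°
λ₂ = λ₁ + atan2(sin θ sin δ cos φ₁, cos δ − sin φ₁ sin φ₂) = -97.07157°

5.795°S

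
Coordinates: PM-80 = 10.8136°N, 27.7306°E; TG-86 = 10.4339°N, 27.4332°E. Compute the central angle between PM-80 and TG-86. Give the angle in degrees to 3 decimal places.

Δφ = -0.3797°,  Δλ = -0.2974°
a = sin²(Δφ/2) + cos φ₁ cos φ₂ sin²(Δλ/2) = 0.000017
c = 2·arcsin(√a) = 0.008363 rad = 0.4792°

0.479°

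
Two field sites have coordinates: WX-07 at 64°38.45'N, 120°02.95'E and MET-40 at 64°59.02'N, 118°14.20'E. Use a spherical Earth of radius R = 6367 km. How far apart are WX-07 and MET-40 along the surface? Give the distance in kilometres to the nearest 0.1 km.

93.8 km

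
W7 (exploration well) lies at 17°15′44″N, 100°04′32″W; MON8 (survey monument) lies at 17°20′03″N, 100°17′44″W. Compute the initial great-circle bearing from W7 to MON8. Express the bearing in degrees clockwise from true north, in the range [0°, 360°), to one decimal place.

W7: φ = +17.26222°, λ = -100.07556°
MON8: φ = +17.33417°, λ = -100.29556°
Δλ = -0.2200°
y = sin Δλ · cos φ₂ = -0.003665
x = cos φ₁ sin φ₂ − sin φ₁ cos φ₂ cos Δλ = 0.001258
θ = atan2(y, x) = -71.0604° → 288.9396° (mod 360°)

288.9°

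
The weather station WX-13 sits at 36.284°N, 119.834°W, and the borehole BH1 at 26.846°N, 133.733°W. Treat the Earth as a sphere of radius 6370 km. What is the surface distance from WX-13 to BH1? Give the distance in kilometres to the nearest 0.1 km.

Δφ = -9.4380°,  Δλ = -13.8990°
a = sin²(Δφ/2) + cos φ₁ cos φ₂ sin²(Δλ/2) = 0.017297
c = 2·arcsin(√a) = 0.263802 rad = 15.1148°
d = R·c = 6370 × 0.263802 = 1680.4 km

1680.4 km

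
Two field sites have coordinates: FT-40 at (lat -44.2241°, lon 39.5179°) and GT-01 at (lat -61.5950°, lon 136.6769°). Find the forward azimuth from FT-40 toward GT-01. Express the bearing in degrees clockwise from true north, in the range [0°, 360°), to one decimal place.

Δλ = 97.1590°
y = sin Δλ · cos φ₂ = 0.471992
x = cos φ₁ sin φ₂ − sin φ₁ cos φ₂ cos Δλ = -0.671690
θ = atan2(y, x) = 144.9045° → 144.9045° (mod 360°)

144.9°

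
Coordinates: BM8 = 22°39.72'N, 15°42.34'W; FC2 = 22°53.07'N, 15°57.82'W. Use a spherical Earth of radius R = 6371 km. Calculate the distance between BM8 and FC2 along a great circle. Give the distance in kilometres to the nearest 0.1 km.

BM8: φ = +22.66200°, λ = -15.70567°
FC2: φ = +22.88450°, λ = -15.96367°
Δφ = 0.2225°,  Δλ = -0.2580°
a = sin²(Δφ/2) + cos φ₁ cos φ₂ sin²(Δλ/2) = 0.000008
c = 2·arcsin(√a) = 0.005685 rad = 0.3257°
d = R·c = 6371 × 0.005685 = 36.2 km

36.2 km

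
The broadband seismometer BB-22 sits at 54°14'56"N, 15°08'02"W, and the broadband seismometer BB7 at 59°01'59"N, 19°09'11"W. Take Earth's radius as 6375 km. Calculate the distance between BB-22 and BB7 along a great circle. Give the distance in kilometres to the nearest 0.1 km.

BB-22: φ = +54.24889°, λ = -15.13389°
BB7: φ = +59.03306°, λ = -19.15306°
Δφ = 4.7842°,  Δλ = -4.0192°
a = sin²(Δφ/2) + cos φ₁ cos φ₂ sin²(Δλ/2) = 0.002112
c = 2·arcsin(√a) = 0.091939 rad = 5.2677°
d = R·c = 6375 × 0.091939 = 586.1 km

586.1 km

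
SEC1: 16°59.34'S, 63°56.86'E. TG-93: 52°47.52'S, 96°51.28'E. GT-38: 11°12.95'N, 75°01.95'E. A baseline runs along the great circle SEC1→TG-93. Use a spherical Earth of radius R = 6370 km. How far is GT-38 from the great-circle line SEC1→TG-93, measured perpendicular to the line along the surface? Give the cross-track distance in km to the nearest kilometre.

2530 km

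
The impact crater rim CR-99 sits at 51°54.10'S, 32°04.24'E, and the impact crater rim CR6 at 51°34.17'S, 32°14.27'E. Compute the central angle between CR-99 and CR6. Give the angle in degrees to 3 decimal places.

CR-99: φ = -51.90167°, λ = +32.07067°
CR6: φ = -51.56950°, λ = +32.23783°
Δφ = 0.3322°,  Δλ = 0.1672°
a = sin²(Δφ/2) + cos φ₁ cos φ₂ sin²(Δλ/2) = 0.000009
c = 2·arcsin(√a) = 0.006072 rad = 0.3479°

0.348°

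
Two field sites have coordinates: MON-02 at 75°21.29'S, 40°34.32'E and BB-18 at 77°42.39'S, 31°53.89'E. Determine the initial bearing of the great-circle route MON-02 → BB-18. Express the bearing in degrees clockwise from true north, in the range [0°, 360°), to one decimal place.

MON-02: φ = -75.35483°, λ = +40.57200°
BB-18: φ = -77.70650°, λ = +31.89817°
Δλ = -8.6738°
y = sin Δλ · cos φ₂ = -0.032110
x = cos φ₁ sin φ₂ − sin φ₁ cos φ₂ cos Δλ = -0.043389
θ = atan2(y, x) = -143.4964° → 216.5036° (mod 360°)

216.5°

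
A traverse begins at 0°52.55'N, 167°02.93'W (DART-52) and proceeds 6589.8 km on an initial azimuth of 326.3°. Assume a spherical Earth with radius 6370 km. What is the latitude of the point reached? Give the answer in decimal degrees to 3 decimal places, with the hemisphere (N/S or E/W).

46.293°N

DART-52: φ = +0.87583°, λ = -167.04883°
δ = d/R = 6589.8/6370 = 1.034505 rad
φ₂ = arcsin(sin φ₁ cos δ + cos φ₁ sin δ cos θ)
   = arcsin(0.01529·0.51095 + 0.99988·0.85961·0.83195) = 46.29298°
λ₂ = λ₁ + atan2(sin θ sin δ cos φ₁, cos δ − sin φ₁ sin φ₂) = 149.30046°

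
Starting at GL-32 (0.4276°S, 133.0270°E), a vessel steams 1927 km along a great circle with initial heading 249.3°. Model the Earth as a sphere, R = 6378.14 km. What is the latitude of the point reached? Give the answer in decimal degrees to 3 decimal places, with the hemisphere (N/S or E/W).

δ = d/R = 1927/6378.14 = 0.302126 rad
φ₂ = arcsin(sin φ₁ cos δ + cos φ₁ sin δ cos θ)
   = arcsin(-0.00746·0.95471 + 0.99997·0.29755·-0.35347) = -6.44783°
λ₂ = λ₁ + atan2(sin θ sin δ cos φ₁, cos δ − sin φ₁ sin φ₂) = 116.76002°

6.448°S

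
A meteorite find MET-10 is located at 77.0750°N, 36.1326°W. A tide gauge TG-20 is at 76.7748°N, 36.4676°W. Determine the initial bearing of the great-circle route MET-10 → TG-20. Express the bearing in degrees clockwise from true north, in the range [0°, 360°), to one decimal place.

Δλ = -0.3350°
y = sin Δλ · cos φ₂ = -0.001338
x = cos φ₁ sin φ₂ − sin φ₁ cos φ₂ cos Δλ = -0.005236
θ = atan2(y, x) = -165.6683° → 194.3317° (mod 360°)

194.3°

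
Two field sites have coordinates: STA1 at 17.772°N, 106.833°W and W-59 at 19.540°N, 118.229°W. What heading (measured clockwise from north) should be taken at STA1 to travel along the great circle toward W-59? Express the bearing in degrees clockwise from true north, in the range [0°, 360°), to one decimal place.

281.1°

Δλ = -11.3960°
y = sin Δλ · cos φ₂ = -0.186209
x = cos φ₁ sin φ₂ − sin φ₁ cos φ₂ cos Δλ = 0.036524
θ = atan2(y, x) = -78.9027° → 281.0973° (mod 360°)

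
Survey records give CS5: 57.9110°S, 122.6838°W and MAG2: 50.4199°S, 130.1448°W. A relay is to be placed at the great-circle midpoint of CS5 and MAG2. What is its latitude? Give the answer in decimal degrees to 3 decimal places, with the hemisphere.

54.223°S

Bx = cos φ₂ cos Δλ = 0.631762,  By = cos φ₂ sin Δλ = -0.082736
φₘ = atan2(sin φ₁ + sin φ₂, √((cos φ₁ + Bx)² + By²)) = -54.22264°
λₘ = λ₁ + atan2(By, cos φ₁ + Bx) = -126.75296°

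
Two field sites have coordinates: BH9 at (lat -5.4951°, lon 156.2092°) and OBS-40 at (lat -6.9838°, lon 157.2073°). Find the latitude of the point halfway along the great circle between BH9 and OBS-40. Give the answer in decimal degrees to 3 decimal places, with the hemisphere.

6.240°S

Bx = cos φ₂ cos Δλ = 0.992430,  By = cos φ₂ sin Δλ = 0.017290
φₘ = atan2(sin φ₁ + sin φ₂, √((cos φ₁ + Bx)² + By²)) = -6.23968°
λₘ = λ₁ + atan2(By, cos φ₁ + Bx) = 156.70754°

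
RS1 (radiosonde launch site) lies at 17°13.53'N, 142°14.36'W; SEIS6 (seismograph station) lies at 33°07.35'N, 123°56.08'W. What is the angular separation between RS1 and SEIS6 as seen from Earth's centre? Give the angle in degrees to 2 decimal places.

RS1: φ = +17.22550°, λ = -142.23933°
SEIS6: φ = +33.12250°, λ = -123.93467°
Δφ = 15.8970°,  Δλ = 18.3047°
a = sin²(Δφ/2) + cos φ₁ cos φ₂ sin²(Δλ/2) = 0.039361
c = 2·arcsin(√a) = 0.399441 rad = 22.8863°

22.89°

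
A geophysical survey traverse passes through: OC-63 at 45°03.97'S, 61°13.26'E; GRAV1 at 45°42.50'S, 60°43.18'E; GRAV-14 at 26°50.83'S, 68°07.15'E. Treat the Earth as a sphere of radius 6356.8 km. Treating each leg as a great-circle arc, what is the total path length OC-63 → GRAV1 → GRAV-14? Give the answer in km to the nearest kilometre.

2274 km

OC-63: φ = -45.06617°, λ = +61.22100°
GRAV1: φ = -45.70833°, λ = +60.71967°
GRAV-14: φ = -26.84717°, λ = +68.11917°
OC-63→GRAV1: c = 0.012782 rad, d = 81.25 km
GRAV1→GRAV-14: c = 0.344880 rad, d = 2192.33 km
Total = 81.25 + 2192.33 = 2273.58 km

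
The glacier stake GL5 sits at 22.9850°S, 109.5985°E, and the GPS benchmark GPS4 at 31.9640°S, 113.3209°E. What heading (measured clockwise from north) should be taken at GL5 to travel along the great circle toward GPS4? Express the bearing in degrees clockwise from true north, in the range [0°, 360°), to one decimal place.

160.6°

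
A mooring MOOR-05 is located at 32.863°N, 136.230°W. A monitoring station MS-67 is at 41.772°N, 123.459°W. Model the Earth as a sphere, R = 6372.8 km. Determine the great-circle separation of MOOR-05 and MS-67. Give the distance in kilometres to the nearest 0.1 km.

Δφ = 8.9090°,  Δλ = 12.7710°
a = sin²(Δφ/2) + cos φ₁ cos φ₂ sin²(Δλ/2) = 0.013781
c = 2·arcsin(√a) = 0.235328 rad = 13.4833°
d = R·c = 6372.8 × 0.235328 = 1499.7 km

1499.7 km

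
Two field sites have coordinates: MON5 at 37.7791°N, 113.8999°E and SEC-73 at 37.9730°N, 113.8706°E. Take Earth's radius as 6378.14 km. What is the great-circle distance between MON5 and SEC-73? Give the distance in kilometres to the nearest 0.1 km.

21.7 km

Δφ = 0.1939°,  Δλ = -0.0293°
a = sin²(Δφ/2) + cos φ₁ cos φ₂ sin²(Δλ/2) = 0.000003
c = 2·arcsin(√a) = 0.003408 rad = 0.1953°
d = R·c = 6378.14 × 0.003408 = 21.7 km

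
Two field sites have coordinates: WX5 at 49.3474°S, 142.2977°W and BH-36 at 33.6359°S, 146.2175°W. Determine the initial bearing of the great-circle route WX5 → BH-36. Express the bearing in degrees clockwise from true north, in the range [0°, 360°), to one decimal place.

Δλ = -3.9198°
y = sin Δλ · cos φ₂ = -0.056915
x = cos φ₁ sin φ₂ − sin φ₁ cos φ₂ cos Δλ = 0.269316
θ = atan2(y, x) = -11.9328° → 348.0672° (mod 360°)

348.1°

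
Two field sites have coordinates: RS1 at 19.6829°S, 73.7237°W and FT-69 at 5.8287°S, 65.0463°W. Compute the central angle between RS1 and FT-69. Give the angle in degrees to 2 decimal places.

Δφ = 13.8542°,  Δλ = 8.6774°
a = sin²(Δφ/2) + cos φ₁ cos φ₂ sin²(Δλ/2) = 0.019907
c = 2·arcsin(√a) = 0.283128 rad = 16.2221°

16.22°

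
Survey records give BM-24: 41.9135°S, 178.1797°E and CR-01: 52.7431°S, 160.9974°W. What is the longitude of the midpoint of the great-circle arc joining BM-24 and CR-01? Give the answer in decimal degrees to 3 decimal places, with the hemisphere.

Bx = cos φ₂ cos Δλ = 0.565848,  By = cos φ₂ sin Δλ = 0.215204
φₘ = atan2(sin φ₁ + sin φ₂, √((cos φ₁ + Bx)² + By²)) = -47.79690°
λₘ = λ₁ + atan2(By, cos φ₁ + Bx) = -172.49120°

172.491°W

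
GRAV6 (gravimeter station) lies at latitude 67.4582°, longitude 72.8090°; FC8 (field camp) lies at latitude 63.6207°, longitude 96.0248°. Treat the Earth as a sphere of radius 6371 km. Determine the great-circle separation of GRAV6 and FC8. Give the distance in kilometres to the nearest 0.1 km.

1142.4 km

Δφ = -3.8375°,  Δλ = 23.2158°
a = sin²(Δφ/2) + cos φ₁ cos φ₂ sin²(Δλ/2) = 0.008017
c = 2·arcsin(√a) = 0.179317 rad = 10.2741°
d = R·c = 6371 × 0.179317 = 1142.4 km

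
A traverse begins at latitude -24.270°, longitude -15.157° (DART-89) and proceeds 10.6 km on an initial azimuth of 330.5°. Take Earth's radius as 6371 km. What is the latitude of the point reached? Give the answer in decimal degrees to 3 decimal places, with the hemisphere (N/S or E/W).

δ = d/R = 10.6/6371 = 0.001664 rad
φ₂ = arcsin(sin φ₁ cos δ + cos φ₁ sin δ cos θ)
   = arcsin(-0.41104·1.00000 + 0.91162·0.00166·0.87036) = -24.18702°
λ₂ = λ₁ + atan2(sin θ sin δ cos φ₁, cos δ − sin φ₁ sin φ₂) = -15.20846°

24.187°S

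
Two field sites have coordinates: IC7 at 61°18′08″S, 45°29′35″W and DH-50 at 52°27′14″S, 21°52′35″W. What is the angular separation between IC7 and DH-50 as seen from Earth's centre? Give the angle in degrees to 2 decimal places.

IC7: φ = -61.30222°, λ = -45.49306°
DH-50: φ = -52.45389°, λ = -21.87639°
Δφ = 8.8483°,  Δλ = 23.6167°
a = sin²(Δφ/2) + cos φ₁ cos φ₂ sin²(Δλ/2) = 0.018205
c = 2·arcsin(√a) = 0.270676 rad = 15.5086°

15.51°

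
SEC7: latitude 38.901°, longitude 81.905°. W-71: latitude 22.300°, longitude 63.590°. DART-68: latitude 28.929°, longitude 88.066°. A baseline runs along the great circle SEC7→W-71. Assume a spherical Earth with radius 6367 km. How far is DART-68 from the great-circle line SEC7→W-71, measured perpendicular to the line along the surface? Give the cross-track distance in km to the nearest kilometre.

1215 km

δ₁₃ = central angle SEC7→DART-68 = 0.195460 rad  (haversine)
θ₁₃ = bearing SEC7→DART-68 = 151.077°,  θ₁₂ = bearing SEC7→W-71 = 228.605°
dₓₜ = R·arcsin(sin δ₁₃ · sin(θ₁₃ − θ₁₂)) = 6367·arcsin(0.19422·sin(-77.529°)) = -1214.760 km
|dₓₜ| = 1214.760 km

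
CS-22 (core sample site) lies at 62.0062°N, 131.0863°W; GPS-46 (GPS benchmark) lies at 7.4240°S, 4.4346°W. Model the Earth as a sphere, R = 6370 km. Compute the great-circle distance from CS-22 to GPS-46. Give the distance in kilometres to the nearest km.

Δφ = -69.4302°,  Δλ = 126.6517°
a = sin²(Δφ/2) + cos φ₁ cos φ₂ sin²(Δλ/2) = 0.695969
c = 2·arcsin(√a) = 1.973533 rad = 113.0751°
d = R·c = 6370 × 1.973533 = 12571.4 km

12571 km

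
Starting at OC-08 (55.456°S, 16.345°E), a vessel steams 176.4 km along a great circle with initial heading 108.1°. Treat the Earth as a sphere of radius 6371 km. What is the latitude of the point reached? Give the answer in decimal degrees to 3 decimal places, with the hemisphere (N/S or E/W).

55.920°S

δ = d/R = 176.4/6371 = 0.027688 rad
φ₂ = arcsin(sin φ₁ cos δ + cos φ₁ sin δ cos θ)
   = arcsin(-0.82369·0.99962 + 0.56704·0.02768·-0.31068) = -55.91962°
λ₂ = λ₁ + atan2(sin θ sin δ cos φ₁, cos δ − sin φ₁ sin φ₂) = 19.03662°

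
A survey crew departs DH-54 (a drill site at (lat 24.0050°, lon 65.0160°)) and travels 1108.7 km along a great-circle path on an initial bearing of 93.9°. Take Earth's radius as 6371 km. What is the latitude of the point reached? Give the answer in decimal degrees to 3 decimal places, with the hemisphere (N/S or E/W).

22.949°N

δ = d/R = 1108.7/6371 = 0.174023 rad
φ₂ = arcsin(sin φ₁ cos δ + cos φ₁ sin δ cos θ)
   = arcsin(0.40682·0.98490 + 0.91351·0.17315·-0.06802) = 22.94914°
λ₂ = λ₁ + atan2(sin θ sin δ cos φ₁, cos δ − sin φ₁ sin φ₂) = 75.82833°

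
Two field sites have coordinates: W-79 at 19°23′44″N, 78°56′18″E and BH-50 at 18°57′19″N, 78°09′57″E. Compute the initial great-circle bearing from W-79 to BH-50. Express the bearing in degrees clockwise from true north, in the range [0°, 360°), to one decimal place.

239.0°

W-79: φ = +19.39556°, λ = +78.93833°
BH-50: φ = +18.95528°, λ = +78.16583°
Δλ = -0.7725°
y = sin Δλ · cos φ₂ = -0.012751
x = cos φ₁ sin φ₂ − sin φ₁ cos φ₂ cos Δλ = -0.007656
θ = atan2(y, x) = -120.9802° → 239.0198° (mod 360°)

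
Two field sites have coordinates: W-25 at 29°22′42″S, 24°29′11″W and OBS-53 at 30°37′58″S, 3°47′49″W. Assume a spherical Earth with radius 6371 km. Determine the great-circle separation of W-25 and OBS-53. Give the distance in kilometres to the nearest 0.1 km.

1994.3 km

W-25: φ = -29.37833°, λ = -24.48639°
OBS-53: φ = -30.63278°, λ = -3.79694°
Δφ = -1.2544°,  Δλ = 20.6894°
a = sin²(Δφ/2) + cos φ₁ cos φ₂ sin²(Δλ/2) = 0.024297
c = 2·arcsin(√a) = 0.313029 rad = 17.9352°
d = R·c = 6371 × 0.313029 = 1994.3 km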